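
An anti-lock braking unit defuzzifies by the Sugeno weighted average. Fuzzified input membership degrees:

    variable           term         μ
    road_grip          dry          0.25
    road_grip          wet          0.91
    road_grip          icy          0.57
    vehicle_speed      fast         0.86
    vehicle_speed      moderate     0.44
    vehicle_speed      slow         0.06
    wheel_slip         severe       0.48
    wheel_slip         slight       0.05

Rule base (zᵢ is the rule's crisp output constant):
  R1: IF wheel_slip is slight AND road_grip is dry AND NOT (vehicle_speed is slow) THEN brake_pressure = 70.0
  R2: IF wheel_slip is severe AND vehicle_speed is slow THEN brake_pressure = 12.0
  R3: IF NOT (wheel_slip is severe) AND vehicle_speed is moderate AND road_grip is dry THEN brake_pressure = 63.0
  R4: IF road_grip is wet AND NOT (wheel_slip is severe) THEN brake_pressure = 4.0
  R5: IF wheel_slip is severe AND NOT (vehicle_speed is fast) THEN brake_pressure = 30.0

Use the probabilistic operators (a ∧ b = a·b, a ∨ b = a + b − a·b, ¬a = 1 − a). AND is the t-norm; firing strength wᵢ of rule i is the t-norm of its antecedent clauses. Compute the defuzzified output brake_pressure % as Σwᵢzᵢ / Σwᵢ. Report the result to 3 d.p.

R1 (z=70.0): slight=0.05, dry=0.25, ¬slow=1−0.06=0.94; AND[a·b] → w = 0.0118
R2 (z=12.0): severe=0.48, slow=0.06; AND[a·b] → w = 0.0288
R3 (z=63.0): ¬severe=1−0.48=0.52, moderate=0.44, dry=0.25; AND[a·b] → w = 0.0572
R4 (z=4.0): wet=0.91, ¬severe=1−0.48=0.52; AND[a·b] → w = 0.4732
R5 (z=30.0): severe=0.48, ¬fast=1−0.86=0.14; AND[a·b] → w = 0.0672
Weighted average = (0.0118·70.0 + 0.0288·12.0 + 0.0572·63.0 + 0.4732·4.0 + 0.0672·30.0) / (0.0118 + 0.0288 + 0.0572 + 0.4732 + 0.0672)
  = 8.6805 / 0.6381 = 13.603

13.603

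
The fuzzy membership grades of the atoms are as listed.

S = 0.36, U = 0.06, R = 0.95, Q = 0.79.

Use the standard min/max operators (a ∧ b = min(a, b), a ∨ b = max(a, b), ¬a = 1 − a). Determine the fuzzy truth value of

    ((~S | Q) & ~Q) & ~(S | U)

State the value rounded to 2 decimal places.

0.21

~S = 1 − 0.36 = 0.64
~S | Q = max(a, b) on (0.64, 0.79) = 0.79
~Q = 1 − 0.79 = 0.21
(~S | Q) & ~Q = min(a, b) on (0.79, 0.21) = 0.21
S | U = max(a, b) on (0.36, 0.06) = 0.36
~(S | U) = 1 − 0.36 = 0.64
((~S | Q) & ~Q) & ~(S | U) = min(a, b) on (0.21, 0.64) = 0.21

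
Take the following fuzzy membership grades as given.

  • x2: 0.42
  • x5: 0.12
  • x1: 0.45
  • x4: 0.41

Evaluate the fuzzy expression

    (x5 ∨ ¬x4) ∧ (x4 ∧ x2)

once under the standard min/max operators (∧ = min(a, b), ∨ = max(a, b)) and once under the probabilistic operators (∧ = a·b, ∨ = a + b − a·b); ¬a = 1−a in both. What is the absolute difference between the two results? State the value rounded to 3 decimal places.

Under standard min/max:
  ¬x4 = 1 − 0.41 = 0.59
  x5 ∨ ¬x4 = max(a, b) on (0.12, 0.59) = 0.59
  x4 ∧ x2 = min(a, b) on (0.41, 0.42) = 0.41
  (x5 ∨ ¬x4) ∧ (x4 ∧ x2) = min(a, b) on (0.59, 0.41) = 0.41
  → value = 0.4100
Under probabilistic:
  ¬x4 = 1 − 0.4100 = 0.5900
  x5 ∨ ¬x4 = a + b − a·b on (0.1200, 0.5900) = 0.6392
  x4 ∧ x2 = a·b on (0.4100, 0.4200) = 0.1722
  (x5 ∨ ¬x4) ∧ (x4 ∧ x2) = a·b on (0.6392, 0.1722) = 0.1101
  → value = 0.1101
|0.4100 − 0.1101| = 0.300

0.300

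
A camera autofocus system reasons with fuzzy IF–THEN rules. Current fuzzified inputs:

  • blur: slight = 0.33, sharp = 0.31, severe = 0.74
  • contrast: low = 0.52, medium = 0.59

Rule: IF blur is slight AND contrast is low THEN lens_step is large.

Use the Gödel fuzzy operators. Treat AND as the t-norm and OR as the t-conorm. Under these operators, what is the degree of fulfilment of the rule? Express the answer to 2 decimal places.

0.33

firing strength: slight=0.33, low=0.52; AND[min(a, b)] → w = 0.33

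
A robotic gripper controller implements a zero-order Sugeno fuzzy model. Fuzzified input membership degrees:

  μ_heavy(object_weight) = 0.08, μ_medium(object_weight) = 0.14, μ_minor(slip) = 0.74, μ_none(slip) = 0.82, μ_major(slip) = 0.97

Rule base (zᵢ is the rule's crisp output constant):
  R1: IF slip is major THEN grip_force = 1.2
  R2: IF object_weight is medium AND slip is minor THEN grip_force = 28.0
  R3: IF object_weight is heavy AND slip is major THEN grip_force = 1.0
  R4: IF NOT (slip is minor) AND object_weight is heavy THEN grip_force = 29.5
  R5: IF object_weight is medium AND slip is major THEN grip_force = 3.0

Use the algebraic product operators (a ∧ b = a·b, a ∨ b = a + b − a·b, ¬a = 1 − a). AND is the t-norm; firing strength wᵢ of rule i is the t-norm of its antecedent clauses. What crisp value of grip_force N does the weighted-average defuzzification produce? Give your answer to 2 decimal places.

R1 (z=1.2): major=0.97 → w = 0.9700
R2 (z=28.0): medium=0.14, minor=0.74; AND[a·b] → w = 0.1036
R3 (z=1.0): heavy=0.08, major=0.97; AND[a·b] → w = 0.0776
R4 (z=29.5): ¬minor=1−0.74=0.26, heavy=0.08; AND[a·b] → w = 0.0208
R5 (z=3.0): medium=0.14, major=0.97; AND[a·b] → w = 0.1358
Weighted average = (0.9700·1.2 + 0.1036·28.0 + 0.0776·1.0 + 0.0208·29.5 + 0.1358·3.0) / (0.9700 + 0.1036 + 0.0776 + 0.0208 + 0.1358)
  = 5.1634 / 1.3078 = 3.95

3.95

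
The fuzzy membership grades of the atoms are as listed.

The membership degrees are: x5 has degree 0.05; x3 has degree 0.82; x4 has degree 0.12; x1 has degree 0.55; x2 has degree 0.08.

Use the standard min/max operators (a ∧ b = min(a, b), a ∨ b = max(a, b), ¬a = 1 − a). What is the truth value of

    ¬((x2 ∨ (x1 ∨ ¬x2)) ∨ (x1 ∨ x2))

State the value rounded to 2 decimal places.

¬x2 = 1 − 0.08 = 0.92
x1 ∨ ¬x2 = max(a, b) on (0.55, 0.92) = 0.92
x2 ∨ (x1 ∨ ¬x2) = max(a, b) on (0.08, 0.92) = 0.92
x1 ∨ x2 = max(a, b) on (0.55, 0.08) = 0.55
(x2 ∨ (x1 ∨ ¬x2)) ∨ (x1 ∨ x2) = max(a, b) on (0.92, 0.55) = 0.92
¬((x2 ∨ (x1 ∨ ¬x2)) ∨ (x1 ∨ x2)) = 1 − 0.92 = 0.08

0.08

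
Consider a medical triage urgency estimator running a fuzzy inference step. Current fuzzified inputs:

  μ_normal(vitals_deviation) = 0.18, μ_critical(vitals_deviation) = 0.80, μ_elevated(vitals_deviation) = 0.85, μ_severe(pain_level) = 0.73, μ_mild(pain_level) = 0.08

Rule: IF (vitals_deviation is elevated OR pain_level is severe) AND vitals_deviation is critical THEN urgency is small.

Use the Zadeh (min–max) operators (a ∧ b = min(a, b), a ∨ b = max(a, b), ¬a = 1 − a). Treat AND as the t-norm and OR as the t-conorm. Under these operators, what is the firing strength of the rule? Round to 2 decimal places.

0.80

firing strength: (elevated=0.85 OR severe=0.73) = 0.85; AND[min(a, b)] with critical=0.80 → w = 0.80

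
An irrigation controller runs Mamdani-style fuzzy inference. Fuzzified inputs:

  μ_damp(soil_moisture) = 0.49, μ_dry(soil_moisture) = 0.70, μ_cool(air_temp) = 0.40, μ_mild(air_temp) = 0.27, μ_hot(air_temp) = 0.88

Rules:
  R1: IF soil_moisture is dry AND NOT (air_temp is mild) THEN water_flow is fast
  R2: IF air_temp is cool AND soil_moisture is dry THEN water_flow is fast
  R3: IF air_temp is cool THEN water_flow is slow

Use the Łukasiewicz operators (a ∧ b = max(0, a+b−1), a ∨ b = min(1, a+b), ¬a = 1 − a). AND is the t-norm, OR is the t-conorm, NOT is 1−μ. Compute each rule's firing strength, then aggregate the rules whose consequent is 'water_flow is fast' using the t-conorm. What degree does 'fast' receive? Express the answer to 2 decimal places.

R1: dry=0.70, ¬mild=1−0.27=0.73; AND[max(0, a+b−1)] → w = 0.43
R2: cool=0.40, dry=0.70; AND[max(0, a+b−1)] → w = 0.10
R3: cool=0.40 → w = 0.40
Rules with consequent 'fast': {R1, R2} → strengths 0.43, 0.10
Aggregate via t-conorm [min(1, a+b)]: 0.53

0.53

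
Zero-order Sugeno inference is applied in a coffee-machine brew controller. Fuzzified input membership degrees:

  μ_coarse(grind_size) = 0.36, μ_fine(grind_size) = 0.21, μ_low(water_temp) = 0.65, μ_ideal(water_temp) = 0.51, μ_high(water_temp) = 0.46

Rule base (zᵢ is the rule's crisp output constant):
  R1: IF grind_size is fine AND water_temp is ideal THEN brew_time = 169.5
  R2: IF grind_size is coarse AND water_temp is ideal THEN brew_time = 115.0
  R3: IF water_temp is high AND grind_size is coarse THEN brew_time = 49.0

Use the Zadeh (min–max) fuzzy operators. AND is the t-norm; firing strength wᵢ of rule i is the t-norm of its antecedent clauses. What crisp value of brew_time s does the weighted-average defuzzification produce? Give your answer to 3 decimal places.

101.758

R1 (z=169.5): fine=0.21, ideal=0.51; AND[min(a, b)] → w = 0.21
R2 (z=115.0): coarse=0.36, ideal=0.51; AND[min(a, b)] → w = 0.36
R3 (z=49.0): high=0.46, coarse=0.36; AND[min(a, b)] → w = 0.36
Weighted average = (0.21·169.5 + 0.36·115.0 + 0.36·49.0) / (0.21 + 0.36 + 0.36)
  = 94.6350 / 0.9300 = 101.758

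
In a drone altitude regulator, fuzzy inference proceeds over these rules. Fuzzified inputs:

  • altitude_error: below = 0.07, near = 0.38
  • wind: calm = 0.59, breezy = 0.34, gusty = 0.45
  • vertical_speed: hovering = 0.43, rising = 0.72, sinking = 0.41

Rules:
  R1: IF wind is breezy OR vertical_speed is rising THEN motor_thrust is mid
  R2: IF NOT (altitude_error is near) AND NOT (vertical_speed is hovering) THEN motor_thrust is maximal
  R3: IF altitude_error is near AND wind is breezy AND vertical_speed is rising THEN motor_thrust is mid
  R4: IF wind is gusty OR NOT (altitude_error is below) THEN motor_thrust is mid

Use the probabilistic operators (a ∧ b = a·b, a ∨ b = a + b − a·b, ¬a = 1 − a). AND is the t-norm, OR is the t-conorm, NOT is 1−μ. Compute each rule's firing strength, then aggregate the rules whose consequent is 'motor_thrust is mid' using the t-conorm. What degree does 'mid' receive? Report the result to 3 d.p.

0.994

R1: breezy=0.34, rising=0.72; OR[a + b − a·b] → w = 0.8152
R2: ¬near=1−0.38=0.62, ¬hovering=1−0.43=0.57; AND[a·b] → w = 0.3534
R3: near=0.38, breezy=0.34, rising=0.72; AND[a·b] → w = 0.0930
R4: gusty=0.45, ¬below=1−0.07=0.93; OR[a + b − a·b] → w = 0.9615
Rules with consequent 'mid': {R1, R3, R4} → strengths 0.8152, 0.0930, 0.9615
Aggregate via t-conorm [a + b − a·b]: 0.9935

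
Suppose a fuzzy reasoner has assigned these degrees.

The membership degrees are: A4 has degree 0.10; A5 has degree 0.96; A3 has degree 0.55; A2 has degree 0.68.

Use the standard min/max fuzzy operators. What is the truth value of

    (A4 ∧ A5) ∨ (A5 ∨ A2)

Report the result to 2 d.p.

A4 ∧ A5 = min(a, b) on (0.10, 0.96) = 0.10
A5 ∨ A2 = max(a, b) on (0.96, 0.68) = 0.96
(A4 ∧ A5) ∨ (A5 ∨ A2) = max(a, b) on (0.10, 0.96) = 0.96

0.96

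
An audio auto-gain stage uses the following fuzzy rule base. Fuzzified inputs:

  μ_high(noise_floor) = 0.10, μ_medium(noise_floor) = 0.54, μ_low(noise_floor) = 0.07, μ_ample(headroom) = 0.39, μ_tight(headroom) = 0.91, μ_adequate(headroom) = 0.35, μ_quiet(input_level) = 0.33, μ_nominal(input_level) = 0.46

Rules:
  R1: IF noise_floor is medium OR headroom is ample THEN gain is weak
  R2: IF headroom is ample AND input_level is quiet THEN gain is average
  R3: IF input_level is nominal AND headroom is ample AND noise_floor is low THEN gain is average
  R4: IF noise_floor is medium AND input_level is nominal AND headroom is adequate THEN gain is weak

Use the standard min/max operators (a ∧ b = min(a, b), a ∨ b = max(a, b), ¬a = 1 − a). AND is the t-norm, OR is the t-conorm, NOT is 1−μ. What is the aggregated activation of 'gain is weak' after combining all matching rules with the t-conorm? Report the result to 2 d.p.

0.54

R1: medium=0.54, ample=0.39; OR[max(a, b)] → w = 0.54
R2: ample=0.39, quiet=0.33; AND[min(a, b)] → w = 0.33
R3: nominal=0.46, ample=0.39, low=0.07; AND[min(a, b)] → w = 0.07
R4: medium=0.54, nominal=0.46, adequate=0.35; AND[min(a, b)] → w = 0.35
Rules with consequent 'weak': {R1, R4} → strengths 0.54, 0.35
Aggregate via t-conorm [max(a, b)]: 0.54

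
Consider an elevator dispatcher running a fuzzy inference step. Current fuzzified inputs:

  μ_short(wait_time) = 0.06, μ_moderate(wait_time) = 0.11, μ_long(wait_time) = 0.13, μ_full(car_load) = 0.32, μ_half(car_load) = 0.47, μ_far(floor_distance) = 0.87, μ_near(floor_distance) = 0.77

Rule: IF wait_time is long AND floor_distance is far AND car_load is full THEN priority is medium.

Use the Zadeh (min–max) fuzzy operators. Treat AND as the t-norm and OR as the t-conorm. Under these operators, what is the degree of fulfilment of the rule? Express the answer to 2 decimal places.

0.13

firing strength: long=0.13, far=0.87, full=0.32; AND[min(a, b)] → w = 0.13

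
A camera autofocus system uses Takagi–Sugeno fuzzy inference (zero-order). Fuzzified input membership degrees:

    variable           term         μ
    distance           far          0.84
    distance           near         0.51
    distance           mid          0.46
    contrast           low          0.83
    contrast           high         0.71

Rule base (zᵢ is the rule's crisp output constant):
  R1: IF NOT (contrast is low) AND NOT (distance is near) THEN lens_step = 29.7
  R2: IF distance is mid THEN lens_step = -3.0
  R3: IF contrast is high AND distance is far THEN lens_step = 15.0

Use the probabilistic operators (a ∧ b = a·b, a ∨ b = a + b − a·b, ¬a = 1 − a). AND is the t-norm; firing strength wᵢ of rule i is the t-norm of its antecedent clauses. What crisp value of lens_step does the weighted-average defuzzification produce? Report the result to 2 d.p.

R1 (z=29.7): ¬low=1−0.83=0.17, ¬near=1−0.51=0.49; AND[a·b] → w = 0.0833
R2 (z=-3.0): mid=0.46 → w = 0.4600
R3 (z=15.0): high=0.71, far=0.84; AND[a·b] → w = 0.5964
Weighted average = (0.0833·29.7 + 0.4600·-3.0 + 0.5964·15.0) / (0.0833 + 0.4600 + 0.5964)
  = 10.0400 / 1.1397 = 8.81

8.81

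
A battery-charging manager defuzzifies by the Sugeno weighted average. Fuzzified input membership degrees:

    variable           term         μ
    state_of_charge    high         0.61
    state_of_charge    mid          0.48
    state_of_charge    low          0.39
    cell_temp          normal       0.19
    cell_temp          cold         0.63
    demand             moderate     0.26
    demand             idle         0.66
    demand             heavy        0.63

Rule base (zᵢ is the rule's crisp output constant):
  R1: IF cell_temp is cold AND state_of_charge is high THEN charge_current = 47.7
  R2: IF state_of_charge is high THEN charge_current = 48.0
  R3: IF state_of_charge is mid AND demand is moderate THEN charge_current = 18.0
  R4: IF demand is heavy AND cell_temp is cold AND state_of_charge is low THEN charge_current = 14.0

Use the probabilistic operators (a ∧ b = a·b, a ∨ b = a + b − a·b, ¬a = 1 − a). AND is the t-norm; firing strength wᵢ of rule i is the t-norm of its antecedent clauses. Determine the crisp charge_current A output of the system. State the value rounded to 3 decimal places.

40.839

R1 (z=47.7): cold=0.63, high=0.61; AND[a·b] → w = 0.3843
R2 (z=48.0): high=0.61 → w = 0.6100
R3 (z=18.0): mid=0.48, moderate=0.26; AND[a·b] → w = 0.1248
R4 (z=14.0): heavy=0.63, cold=0.63, low=0.39; AND[a·b] → w = 0.1548
Weighted average = (0.3843·47.7 + 0.6100·48.0 + 0.1248·18.0 + 0.1548·14.0) / (0.3843 + 0.6100 + 0.1248 + 0.1548)
  = 52.0246 / 1.2739 = 40.839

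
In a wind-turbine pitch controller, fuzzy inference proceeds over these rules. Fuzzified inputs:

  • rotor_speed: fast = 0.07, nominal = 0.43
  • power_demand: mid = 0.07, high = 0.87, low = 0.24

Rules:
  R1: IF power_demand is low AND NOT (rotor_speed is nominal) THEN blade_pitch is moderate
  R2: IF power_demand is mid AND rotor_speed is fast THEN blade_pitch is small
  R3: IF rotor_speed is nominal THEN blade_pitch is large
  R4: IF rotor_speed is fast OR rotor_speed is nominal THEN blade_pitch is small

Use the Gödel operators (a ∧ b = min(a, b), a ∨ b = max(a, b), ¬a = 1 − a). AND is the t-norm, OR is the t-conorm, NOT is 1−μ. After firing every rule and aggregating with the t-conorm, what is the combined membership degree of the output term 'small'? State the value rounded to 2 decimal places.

0.43

R1: low=0.24, ¬nominal=1−0.43=0.57; AND[min(a, b)] → w = 0.24
R2: mid=0.07, fast=0.07; AND[min(a, b)] → w = 0.07
R3: nominal=0.43 → w = 0.43
R4: fast=0.07, nominal=0.43; OR[max(a, b)] → w = 0.43
Rules with consequent 'small': {R2, R4} → strengths 0.07, 0.43
Aggregate via t-conorm [max(a, b)]: 0.43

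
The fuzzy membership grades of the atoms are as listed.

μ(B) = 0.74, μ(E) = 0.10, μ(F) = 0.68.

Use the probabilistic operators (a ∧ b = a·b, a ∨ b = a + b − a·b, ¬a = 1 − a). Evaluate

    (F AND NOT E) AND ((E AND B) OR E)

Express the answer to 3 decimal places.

0.102

NOT E = 1 − 0.1000 = 0.9000
F AND NOT E = a·b on (0.6800, 0.9000) = 0.6120
E AND B = a·b on (0.1000, 0.7400) = 0.0740
(E AND B) OR E = a + b − a·b on (0.0740, 0.1000) = 0.1666
(F AND NOT E) AND ((E AND B) OR E) = a·b on (0.6120, 0.1666) = 0.1020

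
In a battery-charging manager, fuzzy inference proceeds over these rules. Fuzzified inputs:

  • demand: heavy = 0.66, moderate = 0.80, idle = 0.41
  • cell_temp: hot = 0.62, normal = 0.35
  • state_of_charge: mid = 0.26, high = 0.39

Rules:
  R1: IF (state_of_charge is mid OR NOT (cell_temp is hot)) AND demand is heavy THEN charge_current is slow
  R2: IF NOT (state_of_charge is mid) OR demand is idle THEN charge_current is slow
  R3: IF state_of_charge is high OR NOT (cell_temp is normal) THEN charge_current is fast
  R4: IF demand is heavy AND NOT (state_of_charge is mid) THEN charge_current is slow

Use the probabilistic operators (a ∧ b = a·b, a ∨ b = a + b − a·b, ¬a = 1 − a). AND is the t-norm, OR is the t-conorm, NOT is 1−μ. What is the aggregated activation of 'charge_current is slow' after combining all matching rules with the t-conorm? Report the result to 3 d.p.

0.950

R1: (mid=0.26 OR ¬hot=1−0.62=0.38) = 0.5412; AND[a·b] with heavy=0.66 → w = 0.3572
R2: ¬mid=1−0.26=0.74, idle=0.41; OR[a + b − a·b] → w = 0.8466
R3: high=0.39, ¬normal=1−0.35=0.65; OR[a + b − a·b] → w = 0.7865
R4: heavy=0.66, ¬mid=1−0.26=0.74; AND[a·b] → w = 0.4884
Rules with consequent 'slow': {R1, R2, R4} → strengths 0.3572, 0.8466, 0.4884
Aggregate via t-conorm [a + b − a·b]: 0.9496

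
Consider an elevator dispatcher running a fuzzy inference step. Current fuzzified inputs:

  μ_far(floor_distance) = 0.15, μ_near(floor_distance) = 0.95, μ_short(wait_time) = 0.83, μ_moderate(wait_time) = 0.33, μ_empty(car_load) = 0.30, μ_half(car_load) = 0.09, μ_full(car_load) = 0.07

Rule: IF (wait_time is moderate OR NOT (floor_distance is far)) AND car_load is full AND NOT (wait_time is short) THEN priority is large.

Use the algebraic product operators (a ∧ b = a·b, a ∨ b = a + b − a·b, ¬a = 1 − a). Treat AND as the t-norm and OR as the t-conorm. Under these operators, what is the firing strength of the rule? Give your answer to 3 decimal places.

firing strength: (moderate=0.33 OR ¬far=1−0.15=0.85) = 0.8995; AND[a·b] with full=0.07, ¬short=1−0.83=0.17 → w = 0.0107

0.011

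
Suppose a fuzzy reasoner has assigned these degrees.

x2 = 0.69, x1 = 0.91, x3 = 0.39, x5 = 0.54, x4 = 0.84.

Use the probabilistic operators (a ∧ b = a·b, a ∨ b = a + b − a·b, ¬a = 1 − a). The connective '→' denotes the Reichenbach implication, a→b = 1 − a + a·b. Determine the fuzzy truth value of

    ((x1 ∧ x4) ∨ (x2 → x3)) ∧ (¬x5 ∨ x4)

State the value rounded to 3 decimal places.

0.823

x1 ∧ x4 = a·b on (0.9100, 0.8400) = 0.7644
x2 → x3  [Reichenbach: 1 − a + a·b] with a=0.6900, b=0.3900 → 0.5791
(x1 ∧ x4) ∨ (x2 → x3) = a + b − a·b on (0.7644, 0.5791) = 0.9008
¬x5 = 1 − 0.5400 = 0.4600
¬x5 ∨ x4 = a + b − a·b on (0.4600, 0.8400) = 0.9136
((x1 ∧ x4) ∨ (x2 → x3)) ∧ (¬x5 ∨ x4) = a·b on (0.9008, 0.9136) = 0.8230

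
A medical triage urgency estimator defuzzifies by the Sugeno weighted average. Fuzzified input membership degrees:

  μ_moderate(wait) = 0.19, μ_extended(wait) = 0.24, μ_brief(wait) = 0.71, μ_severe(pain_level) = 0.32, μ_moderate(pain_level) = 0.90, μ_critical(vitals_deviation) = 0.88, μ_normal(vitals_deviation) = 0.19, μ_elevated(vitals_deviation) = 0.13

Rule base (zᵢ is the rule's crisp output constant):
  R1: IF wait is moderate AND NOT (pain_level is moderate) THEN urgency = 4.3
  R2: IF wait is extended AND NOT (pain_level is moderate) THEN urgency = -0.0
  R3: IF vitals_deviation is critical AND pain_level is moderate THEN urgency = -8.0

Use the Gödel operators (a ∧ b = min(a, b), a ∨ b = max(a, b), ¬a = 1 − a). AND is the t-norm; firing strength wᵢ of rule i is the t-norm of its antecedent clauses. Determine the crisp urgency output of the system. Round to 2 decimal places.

R1 (z=4.3): moderate=0.19, ¬moderate=1−0.90=0.10; AND[min(a, b)] → w = 0.10
R2 (z=-0.0): extended=0.24, ¬moderate=1−0.90=0.10; AND[min(a, b)] → w = 0.10
R3 (z=-8.0): critical=0.88, moderate=0.90; AND[min(a, b)] → w = 0.88
Weighted average = (0.10·4.3 + 0.10·-0.0 + 0.88·-8.0) / (0.10 + 0.10 + 0.88)
  = -6.6100 / 1.0800 = -6.12

-6.12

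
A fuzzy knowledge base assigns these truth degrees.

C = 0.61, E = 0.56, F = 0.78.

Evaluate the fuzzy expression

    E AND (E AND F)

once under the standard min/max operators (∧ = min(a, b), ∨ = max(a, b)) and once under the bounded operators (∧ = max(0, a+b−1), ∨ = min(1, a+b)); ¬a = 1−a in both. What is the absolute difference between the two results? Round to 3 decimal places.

Under standard min/max:
  E AND F = min(a, b) on (0.56, 0.78) = 0.56
  E AND (E AND F) = min(a, b) on (0.56, 0.56) = 0.56
  → value = 0.5600
Under bounded:
  E AND F = max(0, a+b−1) on (0.56, 0.78) = 0.34
  E AND (E AND F) = max(0, a+b−1) on (0.56, 0.34) = 0.00
  → value = 0.0000
|0.5600 − 0.0000| = 0.560

0.560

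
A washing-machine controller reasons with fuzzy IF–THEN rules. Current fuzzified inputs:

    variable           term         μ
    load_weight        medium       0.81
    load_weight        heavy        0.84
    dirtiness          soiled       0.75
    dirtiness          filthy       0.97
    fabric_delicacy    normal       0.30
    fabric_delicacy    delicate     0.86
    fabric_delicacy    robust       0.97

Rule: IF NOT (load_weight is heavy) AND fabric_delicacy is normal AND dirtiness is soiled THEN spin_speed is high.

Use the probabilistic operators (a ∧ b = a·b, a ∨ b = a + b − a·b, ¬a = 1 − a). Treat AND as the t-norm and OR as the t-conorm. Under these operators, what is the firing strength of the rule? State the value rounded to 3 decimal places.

0.036

firing strength: ¬heavy=1−0.84=0.16, normal=0.30, soiled=0.75; AND[a·b] → w = 0.0360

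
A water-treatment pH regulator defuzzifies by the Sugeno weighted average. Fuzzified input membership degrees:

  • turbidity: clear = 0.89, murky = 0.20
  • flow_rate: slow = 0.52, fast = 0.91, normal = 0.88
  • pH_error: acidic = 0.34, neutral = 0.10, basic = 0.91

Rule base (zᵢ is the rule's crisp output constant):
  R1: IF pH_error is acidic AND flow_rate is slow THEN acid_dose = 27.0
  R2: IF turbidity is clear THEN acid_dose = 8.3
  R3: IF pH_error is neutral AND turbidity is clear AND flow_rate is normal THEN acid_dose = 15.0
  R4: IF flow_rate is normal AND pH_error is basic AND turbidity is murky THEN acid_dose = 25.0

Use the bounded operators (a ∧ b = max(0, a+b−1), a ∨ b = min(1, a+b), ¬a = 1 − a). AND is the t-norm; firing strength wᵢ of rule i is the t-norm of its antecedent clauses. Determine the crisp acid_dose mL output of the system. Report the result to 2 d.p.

R1 (z=27.0): acidic=0.34, slow=0.52; AND[max(0, a+b−1)] → w = 0.00
R2 (z=8.3): clear=0.89 → w = 0.89
R3 (z=15.0): neutral=0.10, clear=0.89, normal=0.88; AND[max(0, a+b−1)] → w = 0.00
R4 (z=25.0): normal=0.88, basic=0.91, murky=0.20; AND[max(0, a+b−1)] → w = 0.00
Weighted average = (0.00·27.0 + 0.89·8.3 + 0.00·15.0 + 0.00·25.0) / (0.00 + 0.89 + 0.00 + 0.00)
  = 7.3870 / 0.8900 = 8.30

8.30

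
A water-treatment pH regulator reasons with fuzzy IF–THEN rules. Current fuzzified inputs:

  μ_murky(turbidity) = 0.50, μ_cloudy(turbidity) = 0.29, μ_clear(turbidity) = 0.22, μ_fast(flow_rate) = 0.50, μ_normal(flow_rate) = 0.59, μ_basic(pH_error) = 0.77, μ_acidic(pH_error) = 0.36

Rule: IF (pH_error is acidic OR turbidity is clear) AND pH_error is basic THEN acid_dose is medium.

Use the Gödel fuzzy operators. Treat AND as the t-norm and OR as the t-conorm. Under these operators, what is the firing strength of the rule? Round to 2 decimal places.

0.36

firing strength: (acidic=0.36 OR clear=0.22) = 0.36; AND[min(a, b)] with basic=0.77 → w = 0.36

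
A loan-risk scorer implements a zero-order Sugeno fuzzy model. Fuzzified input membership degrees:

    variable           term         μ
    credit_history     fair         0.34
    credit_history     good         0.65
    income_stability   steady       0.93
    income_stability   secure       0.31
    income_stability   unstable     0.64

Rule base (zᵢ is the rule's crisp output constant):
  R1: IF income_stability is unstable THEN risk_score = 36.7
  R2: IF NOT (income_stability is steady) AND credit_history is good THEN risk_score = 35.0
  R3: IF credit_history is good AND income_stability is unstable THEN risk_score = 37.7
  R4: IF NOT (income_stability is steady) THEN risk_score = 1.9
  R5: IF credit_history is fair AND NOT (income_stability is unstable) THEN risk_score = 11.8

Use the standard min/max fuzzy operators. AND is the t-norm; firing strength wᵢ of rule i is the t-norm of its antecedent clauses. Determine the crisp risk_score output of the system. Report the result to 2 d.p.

30.80

R1 (z=36.7): unstable=0.64 → w = 0.64
R2 (z=35.0): ¬steady=1−0.93=0.07, good=0.65; AND[min(a, b)] → w = 0.07
R3 (z=37.7): good=0.65, unstable=0.64; AND[min(a, b)] → w = 0.64
R4 (z=1.9): ¬steady=1−0.93=0.07 → w = 0.07
R5 (z=11.8): fair=0.34, ¬unstable=1−0.64=0.36; AND[min(a, b)] → w = 0.34
Weighted average = (0.64·36.7 + 0.07·35.0 + 0.64·37.7 + 0.07·1.9 + 0.34·11.8) / (0.64 + 0.07 + 0.64 + 0.07 + 0.34)
  = 54.2110 / 1.7600 = 30.80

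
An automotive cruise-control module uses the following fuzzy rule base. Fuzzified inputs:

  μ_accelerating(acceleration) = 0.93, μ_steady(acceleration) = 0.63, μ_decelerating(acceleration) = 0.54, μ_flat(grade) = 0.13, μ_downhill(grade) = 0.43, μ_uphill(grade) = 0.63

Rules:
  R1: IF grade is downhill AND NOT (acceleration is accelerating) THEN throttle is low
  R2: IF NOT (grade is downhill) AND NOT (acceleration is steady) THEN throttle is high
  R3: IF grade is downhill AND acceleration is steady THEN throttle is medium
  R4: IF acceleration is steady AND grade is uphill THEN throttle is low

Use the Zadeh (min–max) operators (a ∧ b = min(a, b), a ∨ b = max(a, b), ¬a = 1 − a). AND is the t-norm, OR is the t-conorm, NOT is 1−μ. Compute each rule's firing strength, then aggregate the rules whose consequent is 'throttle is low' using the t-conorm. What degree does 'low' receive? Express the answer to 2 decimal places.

0.63

R1: downhill=0.43, ¬accelerating=1−0.93=0.07; AND[min(a, b)] → w = 0.07
R2: ¬downhill=1−0.43=0.57, ¬steady=1−0.63=0.37; AND[min(a, b)] → w = 0.37
R3: downhill=0.43, steady=0.63; AND[min(a, b)] → w = 0.43
R4: steady=0.63, uphill=0.63; AND[min(a, b)] → w = 0.63
Rules with consequent 'low': {R1, R4} → strengths 0.07, 0.63
Aggregate via t-conorm [max(a, b)]: 0.63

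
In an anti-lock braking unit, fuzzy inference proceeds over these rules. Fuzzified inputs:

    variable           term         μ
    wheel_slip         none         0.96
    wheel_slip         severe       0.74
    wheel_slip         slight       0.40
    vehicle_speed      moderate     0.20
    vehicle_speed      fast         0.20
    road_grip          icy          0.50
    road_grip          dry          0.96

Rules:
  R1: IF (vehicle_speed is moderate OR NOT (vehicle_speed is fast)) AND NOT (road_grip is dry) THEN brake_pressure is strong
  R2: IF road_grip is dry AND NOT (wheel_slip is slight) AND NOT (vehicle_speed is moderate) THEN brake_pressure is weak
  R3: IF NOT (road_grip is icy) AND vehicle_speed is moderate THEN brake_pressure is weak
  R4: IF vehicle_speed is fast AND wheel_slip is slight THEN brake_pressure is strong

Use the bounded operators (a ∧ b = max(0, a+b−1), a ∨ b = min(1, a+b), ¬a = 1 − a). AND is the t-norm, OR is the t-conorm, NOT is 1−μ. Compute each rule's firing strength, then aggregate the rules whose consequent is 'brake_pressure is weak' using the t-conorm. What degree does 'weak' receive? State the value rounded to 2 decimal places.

R1: (moderate=0.20 OR ¬fast=1−0.20=0.80) = 1.00; AND[max(0, a+b−1)] with ¬dry=1−0.96=0.04 → w = 0.04
R2: dry=0.96, ¬slight=1−0.40=0.60, ¬moderate=1−0.20=0.80; AND[max(0, a+b−1)] → w = 0.36
R3: ¬icy=1−0.50=0.50, moderate=0.20; AND[max(0, a+b−1)] → w = 0.00
R4: fast=0.20, slight=0.40; AND[max(0, a+b−1)] → w = 0.00
Rules with consequent 'weak': {R2, R3} → strengths 0.36, 0.00
Aggregate via t-conorm [min(1, a+b)]: 0.36

0.36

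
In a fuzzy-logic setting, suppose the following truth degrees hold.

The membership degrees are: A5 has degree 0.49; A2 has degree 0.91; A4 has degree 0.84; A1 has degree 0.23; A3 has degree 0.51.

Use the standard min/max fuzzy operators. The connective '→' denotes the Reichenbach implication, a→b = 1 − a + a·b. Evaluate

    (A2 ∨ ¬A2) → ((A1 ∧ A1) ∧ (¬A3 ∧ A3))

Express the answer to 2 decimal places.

0.30

¬A2 = 1 − 0.91 = 0.09
A2 ∨ ¬A2 = max(a, b) on (0.91, 0.09) = 0.91
A1 ∧ A1 = min(a, b) on (0.23, 0.23) = 0.23
¬A3 = 1 − 0.51 = 0.49
¬A3 ∧ A3 = min(a, b) on (0.49, 0.51) = 0.49
(A1 ∧ A1) ∧ (¬A3 ∧ A3) = min(a, b) on (0.23, 0.49) = 0.23
(A2 ∨ ¬A2) → ((A1 ∧ A1) ∧ (¬A3 ∧ A3))  [Reichenbach: 1 − a + a·b] with a=0.91, b=0.23 → 0.30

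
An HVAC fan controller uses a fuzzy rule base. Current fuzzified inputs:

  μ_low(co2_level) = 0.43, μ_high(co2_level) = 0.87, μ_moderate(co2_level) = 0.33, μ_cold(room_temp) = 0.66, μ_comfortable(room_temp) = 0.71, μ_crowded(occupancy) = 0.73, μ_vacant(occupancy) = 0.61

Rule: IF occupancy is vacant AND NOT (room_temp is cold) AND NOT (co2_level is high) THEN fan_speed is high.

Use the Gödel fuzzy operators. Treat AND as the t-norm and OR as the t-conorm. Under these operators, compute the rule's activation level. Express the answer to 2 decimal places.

firing strength: vacant=0.61, ¬cold=1−0.66=0.34, ¬high=1−0.87=0.13; AND[min(a, b)] → w = 0.13

0.13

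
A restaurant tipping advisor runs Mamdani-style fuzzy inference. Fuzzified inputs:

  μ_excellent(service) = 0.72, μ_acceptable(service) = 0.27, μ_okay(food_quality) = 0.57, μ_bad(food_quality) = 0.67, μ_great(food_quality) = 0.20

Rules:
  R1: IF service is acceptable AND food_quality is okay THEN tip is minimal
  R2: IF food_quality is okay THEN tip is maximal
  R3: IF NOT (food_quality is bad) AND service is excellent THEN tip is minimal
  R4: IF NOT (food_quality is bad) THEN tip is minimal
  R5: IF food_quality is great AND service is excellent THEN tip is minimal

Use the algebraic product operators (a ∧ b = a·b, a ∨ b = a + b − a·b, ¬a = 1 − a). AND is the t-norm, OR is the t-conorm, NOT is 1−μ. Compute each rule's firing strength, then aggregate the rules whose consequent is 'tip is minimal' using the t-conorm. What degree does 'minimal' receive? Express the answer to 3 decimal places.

R1: acceptable=0.27, okay=0.57; AND[a·b] → w = 0.1539
R2: okay=0.57 → w = 0.5700
R3: ¬bad=1−0.67=0.33, excellent=0.72; AND[a·b] → w = 0.2376
R4: ¬bad=1−0.67=0.33 → w = 0.3300
R5: great=0.20, excellent=0.72; AND[a·b] → w = 0.1440
Rules with consequent 'minimal': {R1, R3, R4, R5} → strengths 0.1539, 0.2376, 0.3300, 0.1440
Aggregate via t-conorm [a + b − a·b]: 0.6300

0.630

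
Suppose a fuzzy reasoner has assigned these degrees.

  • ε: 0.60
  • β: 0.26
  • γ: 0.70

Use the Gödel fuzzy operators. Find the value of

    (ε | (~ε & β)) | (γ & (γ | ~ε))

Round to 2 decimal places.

~ε = 1 − 0.60 = 0.40
~ε & β = min(a, b) on (0.40, 0.26) = 0.26
ε | (~ε & β) = max(a, b) on (0.60, 0.26) = 0.60
~ε = 1 − 0.60 = 0.40
γ | ~ε = max(a, b) on (0.70, 0.40) = 0.70
γ & (γ | ~ε) = min(a, b) on (0.70, 0.70) = 0.70
(ε | (~ε & β)) | (γ & (γ | ~ε)) = max(a, b) on (0.60, 0.70) = 0.70

0.70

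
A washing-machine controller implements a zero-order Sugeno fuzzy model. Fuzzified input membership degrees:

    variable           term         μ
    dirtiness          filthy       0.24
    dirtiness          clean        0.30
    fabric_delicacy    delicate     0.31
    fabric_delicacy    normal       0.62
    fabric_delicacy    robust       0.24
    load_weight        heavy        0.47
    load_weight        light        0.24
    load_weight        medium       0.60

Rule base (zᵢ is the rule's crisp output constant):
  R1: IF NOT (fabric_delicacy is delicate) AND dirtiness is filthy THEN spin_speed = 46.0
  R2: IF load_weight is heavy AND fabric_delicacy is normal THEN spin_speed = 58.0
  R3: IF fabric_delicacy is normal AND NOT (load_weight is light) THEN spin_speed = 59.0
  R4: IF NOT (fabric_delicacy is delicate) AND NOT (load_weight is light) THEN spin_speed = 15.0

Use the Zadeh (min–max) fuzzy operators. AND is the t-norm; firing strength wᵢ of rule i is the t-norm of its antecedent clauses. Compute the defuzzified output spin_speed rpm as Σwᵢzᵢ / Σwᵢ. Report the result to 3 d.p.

R1 (z=46.0): ¬delicate=1−0.31=0.69, filthy=0.24; AND[min(a, b)] → w = 0.24
R2 (z=58.0): heavy=0.47, normal=0.62; AND[min(a, b)] → w = 0.47
R3 (z=59.0): normal=0.62, ¬light=1−0.24=0.76; AND[min(a, b)] → w = 0.62
R4 (z=15.0): ¬delicate=1−0.31=0.69, ¬light=1−0.24=0.76; AND[min(a, b)] → w = 0.69
Weighted average = (0.24·46.0 + 0.47·58.0 + 0.62·59.0 + 0.69·15.0) / (0.24 + 0.47 + 0.62 + 0.69)
  = 85.2300 / 2.0200 = 42.193

42.193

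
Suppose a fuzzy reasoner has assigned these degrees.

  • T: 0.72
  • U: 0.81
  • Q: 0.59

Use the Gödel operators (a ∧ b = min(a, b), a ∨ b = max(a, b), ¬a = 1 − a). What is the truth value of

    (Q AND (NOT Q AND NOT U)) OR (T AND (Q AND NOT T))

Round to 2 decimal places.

NOT Q = 1 − 0.59 = 0.41
NOT U = 1 − 0.81 = 0.19
NOT Q AND NOT U = min(a, b) on (0.41, 0.19) = 0.19
Q AND (NOT Q AND NOT U) = min(a, b) on (0.59, 0.19) = 0.19
NOT T = 1 − 0.72 = 0.28
Q AND NOT T = min(a, b) on (0.59, 0.28) = 0.28
T AND (Q AND NOT T) = min(a, b) on (0.72, 0.28) = 0.28
(Q AND (NOT Q AND NOT U)) OR (T AND (Q AND NOT T)) = max(a, b) on (0.19, 0.28) = 0.28

0.28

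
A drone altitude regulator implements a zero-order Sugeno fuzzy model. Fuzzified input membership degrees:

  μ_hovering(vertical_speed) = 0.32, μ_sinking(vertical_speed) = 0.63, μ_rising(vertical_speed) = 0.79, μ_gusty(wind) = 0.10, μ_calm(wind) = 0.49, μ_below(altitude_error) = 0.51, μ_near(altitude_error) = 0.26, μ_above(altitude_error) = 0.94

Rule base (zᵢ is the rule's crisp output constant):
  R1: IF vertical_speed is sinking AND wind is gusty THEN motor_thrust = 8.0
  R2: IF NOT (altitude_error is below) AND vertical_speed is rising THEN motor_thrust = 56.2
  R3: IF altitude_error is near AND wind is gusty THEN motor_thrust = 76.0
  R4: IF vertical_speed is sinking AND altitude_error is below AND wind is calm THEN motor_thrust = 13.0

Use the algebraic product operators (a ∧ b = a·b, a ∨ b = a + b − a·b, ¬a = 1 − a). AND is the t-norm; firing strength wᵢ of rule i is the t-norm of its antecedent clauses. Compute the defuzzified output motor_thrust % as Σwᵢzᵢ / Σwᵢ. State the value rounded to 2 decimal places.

R1 (z=8.0): sinking=0.63, gusty=0.10; AND[a·b] → w = 0.0630
R2 (z=56.2): ¬below=1−0.51=0.49, rising=0.79; AND[a·b] → w = 0.3871
R3 (z=76.0): near=0.26, gusty=0.10; AND[a·b] → w = 0.0260
R4 (z=13.0): sinking=0.63, below=0.51, calm=0.49; AND[a·b] → w = 0.1574
Weighted average = (0.0630·8.0 + 0.3871·56.2 + 0.0260·76.0 + 0.1574·13.0) / (0.0630 + 0.3871 + 0.0260 + 0.1574)
  = 26.2817 / 0.6335 = 41.48

41.48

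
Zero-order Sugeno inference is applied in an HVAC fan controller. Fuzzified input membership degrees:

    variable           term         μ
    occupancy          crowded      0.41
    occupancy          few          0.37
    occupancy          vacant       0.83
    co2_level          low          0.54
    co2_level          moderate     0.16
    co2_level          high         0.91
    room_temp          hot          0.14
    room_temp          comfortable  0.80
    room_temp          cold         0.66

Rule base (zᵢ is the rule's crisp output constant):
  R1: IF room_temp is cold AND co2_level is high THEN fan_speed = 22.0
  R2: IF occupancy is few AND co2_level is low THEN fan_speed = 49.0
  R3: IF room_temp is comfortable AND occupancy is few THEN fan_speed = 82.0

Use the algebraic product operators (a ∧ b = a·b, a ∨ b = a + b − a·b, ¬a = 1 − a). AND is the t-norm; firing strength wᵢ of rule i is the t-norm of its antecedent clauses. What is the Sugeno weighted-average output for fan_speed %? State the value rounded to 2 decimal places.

R1 (z=22.0): cold=0.66, high=0.91; AND[a·b] → w = 0.6006
R2 (z=49.0): few=0.37, low=0.54; AND[a·b] → w = 0.1998
R3 (z=82.0): comfortable=0.80, few=0.37; AND[a·b] → w = 0.2960
Weighted average = (0.6006·22.0 + 0.1998·49.0 + 0.2960·82.0) / (0.6006 + 0.1998 + 0.2960)
  = 47.2754 / 1.0964 = 43.12

43.12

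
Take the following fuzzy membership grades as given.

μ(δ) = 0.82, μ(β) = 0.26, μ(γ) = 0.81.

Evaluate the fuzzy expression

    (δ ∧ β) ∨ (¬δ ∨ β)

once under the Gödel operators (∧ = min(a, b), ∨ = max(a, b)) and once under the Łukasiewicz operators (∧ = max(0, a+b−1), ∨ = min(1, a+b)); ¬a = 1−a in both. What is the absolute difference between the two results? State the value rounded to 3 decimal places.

0.260

Under Gödel:
  δ ∧ β = min(a, b) on (0.82, 0.26) = 0.26
  ¬δ = 1 − 0.82 = 0.18
  ¬δ ∨ β = max(a, b) on (0.18, 0.26) = 0.26
  (δ ∧ β) ∨ (¬δ ∨ β) = max(a, b) on (0.26, 0.26) = 0.26
  → value = 0.2600
Under Łukasiewicz:
  δ ∧ β = max(0, a+b−1) on (0.82, 0.26) = 0.08
  ¬δ = 1 − 0.82 = 0.18
  ¬δ ∨ β = min(1, a+b) on (0.18, 0.26) = 0.44
  (δ ∧ β) ∨ (¬δ ∨ β) = min(1, a+b) on (0.08, 0.44) = 0.52
  → value = 0.5200
|0.2600 − 0.5200| = 0.260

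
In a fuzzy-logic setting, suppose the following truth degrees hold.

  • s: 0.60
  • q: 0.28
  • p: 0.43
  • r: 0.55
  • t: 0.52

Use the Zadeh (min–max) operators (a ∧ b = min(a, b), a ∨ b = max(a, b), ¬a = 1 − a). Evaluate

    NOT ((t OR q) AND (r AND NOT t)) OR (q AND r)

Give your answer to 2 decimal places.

t OR q = max(a, b) on (0.52, 0.28) = 0.52
NOT t = 1 − 0.52 = 0.48
r AND NOT t = min(a, b) on (0.55, 0.48) = 0.48
(t OR q) AND (r AND NOT t) = min(a, b) on (0.52, 0.48) = 0.48
NOT ((t OR q) AND (r AND NOT t)) = 1 − 0.48 = 0.52
q AND r = min(a, b) on (0.28, 0.55) = 0.28
NOT ((t OR q) AND (r AND NOT t)) OR (q AND r) = max(a, b) on (0.52, 0.28) = 0.52

0.52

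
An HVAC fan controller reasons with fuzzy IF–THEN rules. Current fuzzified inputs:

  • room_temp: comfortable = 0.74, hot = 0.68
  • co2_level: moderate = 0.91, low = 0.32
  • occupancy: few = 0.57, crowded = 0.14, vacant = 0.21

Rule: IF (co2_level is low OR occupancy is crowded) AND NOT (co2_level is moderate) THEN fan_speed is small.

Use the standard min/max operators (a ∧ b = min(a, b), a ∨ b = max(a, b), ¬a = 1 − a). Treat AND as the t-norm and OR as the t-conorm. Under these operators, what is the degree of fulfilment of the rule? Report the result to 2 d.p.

0.09

firing strength: (low=0.32 OR crowded=0.14) = 0.32; AND[min(a, b)] with ¬moderate=1−0.91=0.09 → w = 0.09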